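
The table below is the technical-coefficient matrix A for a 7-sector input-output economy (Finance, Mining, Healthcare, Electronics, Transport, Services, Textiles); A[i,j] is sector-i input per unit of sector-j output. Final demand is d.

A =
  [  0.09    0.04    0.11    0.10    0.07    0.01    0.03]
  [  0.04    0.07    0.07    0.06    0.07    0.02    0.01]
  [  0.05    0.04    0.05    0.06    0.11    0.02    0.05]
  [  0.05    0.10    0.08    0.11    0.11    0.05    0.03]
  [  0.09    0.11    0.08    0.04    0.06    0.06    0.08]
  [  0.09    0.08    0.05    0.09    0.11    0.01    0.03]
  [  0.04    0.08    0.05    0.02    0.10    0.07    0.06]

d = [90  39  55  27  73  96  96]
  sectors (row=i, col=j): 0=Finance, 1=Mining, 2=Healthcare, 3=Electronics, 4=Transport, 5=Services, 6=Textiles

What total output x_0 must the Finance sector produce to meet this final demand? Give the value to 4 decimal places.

140.5644

Form M = I − A:
  [  0.91   -0.04   -0.11   -0.10   -0.07   -0.01   -0.03]
  [ -0.04    0.93   -0.07   -0.06   -0.07   -0.02   -0.01]
  [ -0.05   -0.04    0.95   -0.06   -0.11   -0.02   -0.05]
  [ -0.05   -0.10   -0.08    0.89   -0.11   -0.05   -0.03]
  [ -0.09   -0.11   -0.08   -0.04    0.94   -0.06   -0.08]
  [ -0.09   -0.08   -0.05   -0.09   -0.11    0.99   -0.03]
  [ -0.04   -0.08   -0.05   -0.02   -0.10   -0.07    0.94]
Leontief inverse L = M⁻¹:
  [  1.1420    0.0991    0.1703    0.1582    0.1422    0.0382    0.0649]
  [  0.0787    1.1156    0.1143    0.1022    0.1228    0.0408    0.0355]
  [  0.0953    0.0938    1.1005    0.1054    0.1693    0.0465    0.0818]
  [  0.1110    0.1738    0.1491    1.1766    0.1936    0.0838    0.0700]
  [  0.1482    0.1763    0.1456    0.1014    1.1400    0.0905    0.1175]
  [  0.1442    0.1435    0.1131    0.1482    0.1807    1.0398    0.0654]
  [  0.0892    0.1373    0.1026    0.0679    0.1644    0.0964    1.0928]
Total output x = L · d:
  x_0 = 1.1420·90 + 0.0991·39 + 0.1703·55 + 0.1582·27 + 0.1422·73 + 0.0382·96 + 0.0649·96 = 140.5644
  x_1 = 0.0787·90 + 1.1156·39 + 0.1143·55 + 0.1022·27 + 0.1228·73 + 0.0408·96 + 0.0355·96 = 75.9173
  x_2 = 0.0953·90 + 0.0938·39 + 1.1005·55 + 0.1054·27 + 0.1693·73 + 0.0465·96 + 0.0818·96 = 100.2865
  x_3 = 0.1110·90 + 0.1738·39 + 0.1491·55 + 1.1766·27 + 0.1936·73 + 0.0838·96 + 0.0700·96 = 85.6342
  x_4 = 0.1482·90 + 0.1763·39 + 0.1456·55 + 0.1014·27 + 1.1400·73 + 0.0905·96 + 0.1175·96 = 134.1464
  x_5 = 0.1442·90 + 0.1435·39 + 0.1131·55 + 0.1482·27 + 0.1807·73 + 1.0398·96 + 0.0654·96 = 148.0934
  x_6 = 0.0892·90 + 0.1373·39 + 0.1026·55 + 0.0679·27 + 0.1644·73 + 0.0964·96 + 1.0928·96 = 147.0257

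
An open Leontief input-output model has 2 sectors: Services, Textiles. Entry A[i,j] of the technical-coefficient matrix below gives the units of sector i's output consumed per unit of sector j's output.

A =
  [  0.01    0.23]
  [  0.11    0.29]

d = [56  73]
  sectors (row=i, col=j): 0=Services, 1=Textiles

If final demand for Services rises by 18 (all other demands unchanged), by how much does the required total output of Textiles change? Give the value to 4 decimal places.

Form M = I − A:
  [  0.99   -0.23]
  [ -0.11    0.71]
Leontief inverse L = M⁻¹:
  [  1.0478    0.3394]
  [  0.1623    1.4610]
Total output x = L · d:
  x_0 = 1.0478·56 + 0.3394·73 = 83.4563
  x_1 = 0.1623·56 + 1.4610·73 = 115.7468
Δx_1 = L[1,0] · Δd_0 = 0.1623 · 18 = 2.9221

2.9221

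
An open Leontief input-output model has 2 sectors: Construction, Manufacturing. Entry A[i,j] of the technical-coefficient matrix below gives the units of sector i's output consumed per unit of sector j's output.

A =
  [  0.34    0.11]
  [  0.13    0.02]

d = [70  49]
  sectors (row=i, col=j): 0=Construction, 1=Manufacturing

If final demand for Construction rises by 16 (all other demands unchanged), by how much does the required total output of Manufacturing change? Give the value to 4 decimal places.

3.2885

Form M = I − A:
  [  0.66   -0.11]
  [ -0.13    0.98]
Leontief inverse L = M⁻¹:
  [  1.5494    0.1739]
  [  0.2055    1.0435]
Total output x = L · d:
  x_0 = 1.5494·70 + 0.1739·49 = 116.9802
  x_1 = 0.2055·70 + 1.0435·49 = 65.5178
Δx_1 = L[1,0] · Δd_0 = 0.2055 · 16 = 3.2885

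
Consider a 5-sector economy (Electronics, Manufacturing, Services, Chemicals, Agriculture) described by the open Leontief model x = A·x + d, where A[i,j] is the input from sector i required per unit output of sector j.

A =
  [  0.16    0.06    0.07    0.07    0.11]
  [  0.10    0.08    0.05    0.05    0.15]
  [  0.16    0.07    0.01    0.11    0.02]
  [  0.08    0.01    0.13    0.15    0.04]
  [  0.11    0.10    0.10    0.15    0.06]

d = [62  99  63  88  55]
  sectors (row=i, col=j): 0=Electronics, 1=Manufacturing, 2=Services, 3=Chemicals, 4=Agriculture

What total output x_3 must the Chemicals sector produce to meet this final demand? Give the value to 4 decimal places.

139.8294

Form M = I − A:
  [  0.84   -0.06   -0.07   -0.07   -0.11]
  [ -0.10    0.92   -0.05   -0.05   -0.15]
  [ -0.16   -0.07    0.99   -0.11   -0.02]
  [ -0.08   -0.01   -0.13    0.85   -0.04]
  [ -0.11   -0.10   -0.10   -0.15    0.94]
Leontief inverse L = M⁻¹:
  [  1.2678    0.1138    0.1341    0.1595    0.1762]
  [  0.1963    1.1326    0.1101    0.1344    0.2118]
  [  0.2421    0.1068    1.0635    0.1772    0.0755]
  [  0.1691    0.0476    0.1846    1.2319    0.0837]
  [  0.2220    0.1528    0.1700    0.2484    1.1284]
Total output x = L · d:
  x_0 = 1.2678·62 + 0.1138·99 + 0.1341·63 + 0.1595·88 + 0.1762·55 = 122.0490
  x_1 = 0.1963·62 + 1.1326·99 + 0.1101·63 + 0.1344·88 + 0.2118·55 = 154.7178
  x_2 = 0.2421·62 + 0.1068·99 + 1.0635·63 + 0.1772·88 + 0.0755·55 = 112.3330
  x_3 = 0.1691·62 + 0.0476·99 + 0.1846·63 + 1.2319·88 + 0.0837·55 = 139.8294
  x_4 = 0.2220·62 + 0.1528·99 + 0.1700·63 + 0.2484·88 + 1.1284·55 = 123.5158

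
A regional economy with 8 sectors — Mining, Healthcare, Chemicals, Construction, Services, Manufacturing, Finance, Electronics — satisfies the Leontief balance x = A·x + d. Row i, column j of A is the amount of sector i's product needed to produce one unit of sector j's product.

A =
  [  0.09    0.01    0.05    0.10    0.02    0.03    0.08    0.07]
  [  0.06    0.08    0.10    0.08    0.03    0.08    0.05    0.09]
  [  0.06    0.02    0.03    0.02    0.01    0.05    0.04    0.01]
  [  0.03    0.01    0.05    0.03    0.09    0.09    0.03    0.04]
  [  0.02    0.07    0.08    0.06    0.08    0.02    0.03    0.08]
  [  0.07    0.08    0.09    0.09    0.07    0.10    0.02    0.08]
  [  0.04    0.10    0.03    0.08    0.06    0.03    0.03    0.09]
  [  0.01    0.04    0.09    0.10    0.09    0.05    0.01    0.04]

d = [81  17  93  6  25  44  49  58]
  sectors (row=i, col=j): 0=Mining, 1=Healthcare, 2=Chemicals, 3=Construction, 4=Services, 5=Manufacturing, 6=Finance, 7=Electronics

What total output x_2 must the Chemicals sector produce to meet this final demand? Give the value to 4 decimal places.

Form M = I − A:
  [  0.91   -0.01   -0.05   -0.10   -0.02   -0.03   -0.08   -0.07]
  [ -0.06    0.92   -0.10   -0.08   -0.03   -0.08   -0.05   -0.09]
  [ -0.06   -0.02    0.97   -0.02   -0.01   -0.05   -0.04   -0.01]
  [ -0.03   -0.01   -0.05    0.97   -0.09   -0.09   -0.03   -0.04]
  [ -0.02   -0.07   -0.08   -0.06    0.92   -0.02   -0.03   -0.08]
  [ -0.07   -0.08   -0.09   -0.09   -0.07    0.90   -0.02   -0.08]
  [ -0.04   -0.10   -0.03   -0.08   -0.06   -0.03    0.97   -0.09]
  [ -0.01   -0.04   -0.09   -0.10   -0.09   -0.05   -0.01    0.96]
Leontief inverse L = M⁻¹:
  [  1.1264    0.0443    0.0969    0.1536    0.0660    0.0737    0.1087    0.1155]
  [  0.1084    1.1279    0.1661    0.1484    0.0863    0.1410    0.0856    0.1485]
  [  0.0835    0.0413    1.0570    0.0514    0.0328    0.0750    0.0571    0.0375]
  [  0.0605    0.0446    0.0948    1.0753    0.1300    0.1279    0.0519    0.0807]
  [  0.0527    0.1072    0.1313    0.1098    1.1244    0.0633    0.0560    0.1241]
  [  0.1212    0.1304    0.1620    0.1623    0.1309    1.1647    0.0580    0.1429]
  [  0.0761    0.1406    0.0876    0.1372    0.1094    0.0791    1.0588    0.1403]
  [  0.0424    0.0743    0.1386    0.1448    0.1343    0.0944    0.0348    1.0815]
Total output x = L · d:
  x_0 = 1.1264·81 + 0.0443·17 + 0.0969·93 + 0.1536·6 + 0.0660·25 + 0.0737·44 + 0.1087·49 + 0.1155·58 = 118.8503
  x_1 = 0.1084·81 + 1.1279·17 + 0.1661·93 + 0.1484·6 + 0.0863·25 + 0.1410·44 + 0.0856·49 + 0.1485·58 = 65.4643
  x_2 = 0.0835·81 + 0.0413·17 + 1.0570·93 + 0.0514·6 + 0.0328·25 + 0.0750·44 + 0.0571·49 + 0.0375·58 = 115.1749
  x_3 = 0.0605·81 + 0.0446·17 + 0.0948·93 + 1.0753·6 + 0.1300·25 + 0.1279·44 + 0.0519·49 + 0.0807·58 = 37.0357
  x_4 = 0.0527·81 + 0.1072·17 + 0.1313·93 + 0.1098·6 + 1.1244·25 + 0.0633·44 + 0.0560·49 + 0.1241·58 = 59.7988
  x_5 = 0.1212·81 + 0.1304·17 + 0.1620·93 + 0.1623·6 + 0.1309·25 + 1.1647·44 + 0.0580·49 + 0.1429·58 = 93.7208
  x_6 = 0.0761·81 + 0.1406·17 + 0.0876·93 + 0.1372·6 + 0.1094·25 + 0.0791·44 + 1.0588·49 + 0.1403·58 = 83.7669
  x_7 = 0.0424·81 + 0.0743·17 + 0.1386·93 + 0.1448·6 + 0.1343·25 + 0.0944·44 + 0.0348·49 + 1.0815·58 = 90.3979

115.1749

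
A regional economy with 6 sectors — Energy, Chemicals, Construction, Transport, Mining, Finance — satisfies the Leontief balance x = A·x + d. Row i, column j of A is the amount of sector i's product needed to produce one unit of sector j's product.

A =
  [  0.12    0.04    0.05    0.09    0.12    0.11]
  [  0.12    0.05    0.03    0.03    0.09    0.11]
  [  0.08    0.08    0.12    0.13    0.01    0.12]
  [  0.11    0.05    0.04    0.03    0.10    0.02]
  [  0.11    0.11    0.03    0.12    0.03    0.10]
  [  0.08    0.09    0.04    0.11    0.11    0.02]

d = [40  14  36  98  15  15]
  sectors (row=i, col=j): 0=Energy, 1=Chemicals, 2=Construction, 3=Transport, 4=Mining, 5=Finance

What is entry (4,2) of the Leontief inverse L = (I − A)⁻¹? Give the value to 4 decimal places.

Form M = I − A:
  [  0.88   -0.04   -0.05   -0.09   -0.12   -0.11]
  [ -0.12    0.95   -0.03   -0.03   -0.09   -0.11]
  [ -0.08   -0.08    0.88   -0.13   -0.01   -0.12]
  [ -0.11   -0.05   -0.04    0.97   -0.10   -0.02]
  [ -0.11   -0.11   -0.03   -0.12    0.97   -0.10]
  [ -0.08   -0.09   -0.04   -0.11   -0.11    0.98]
Leontief inverse L = M⁻¹:
  [  1.2243    0.1099    0.0966    0.1760    0.2019    0.1858]
  [  0.2055    1.1072    0.0674    0.1017    0.1591    0.1739]
  [  0.1824    0.1467    1.1733    0.2122    0.0922    0.1944]
  [  0.1819    0.0961    0.0718    1.0882    0.1532    0.0778]
  [  0.2078    0.1695    0.0718    0.1908    1.1119    0.1685]
  [  0.1700    0.1465    0.0781    0.1759    0.1768    1.0871]
Total output x = L · d:
  x_0 = 1.2243·40 + 0.1099·14 + 0.0966·36 + 0.1760·98 + 0.2019·15 + 0.1858·15 = 77.0486
  x_1 = 0.2055·40 + 1.1072·14 + 0.0674·36 + 0.1017·98 + 0.1591·15 + 0.1739·15 = 41.1120
  x_2 = 0.1824·40 + 0.1467·14 + 1.1733·36 + 0.2122·98 + 0.0922·15 + 0.1944·15 = 76.6804
  x_3 = 0.1819·40 + 0.0961·14 + 0.0718·36 + 1.0882·98 + 0.1532·15 + 0.0778·15 = 121.3125
  x_4 = 0.2078·40 + 0.1695·14 + 0.0718·36 + 0.1908·98 + 1.1119·15 + 0.1685·15 = 51.1771
  x_5 = 0.1700·40 + 0.1465·14 + 0.0781·36 + 0.1759·98 + 0.1768·15 + 1.0871·15 = 47.8623

L[4,2] = 0.0718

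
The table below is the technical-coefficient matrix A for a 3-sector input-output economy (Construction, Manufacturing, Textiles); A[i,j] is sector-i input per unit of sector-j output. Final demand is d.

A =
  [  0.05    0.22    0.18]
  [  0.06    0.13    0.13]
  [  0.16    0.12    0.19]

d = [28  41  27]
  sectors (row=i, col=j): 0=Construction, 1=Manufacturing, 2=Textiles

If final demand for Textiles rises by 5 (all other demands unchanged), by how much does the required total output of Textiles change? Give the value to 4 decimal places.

6.6335

Form M = I − A:
  [  0.95   -0.22   -0.18]
  [ -0.06    0.87   -0.13]
  [ -0.16   -0.12    0.81]
Leontief inverse L = M⁻¹:
  [  1.1241    0.3259    0.3021]
  [  0.1132    1.2083    0.2191]
  [  0.2388    0.2434    1.3267]
Total output x = L · d:
  x_0 = 1.1241·28 + 0.3259·41 + 0.3021·27 = 52.9946
  x_1 = 0.1132·28 + 1.2083·41 + 0.2191·27 = 58.6240
  x_2 = 0.2388·28 + 0.2434·41 + 1.3267·27 = 52.4864
Δx_2 = L[2,2] · Δd_2 = 1.3267 · 5 = 6.6335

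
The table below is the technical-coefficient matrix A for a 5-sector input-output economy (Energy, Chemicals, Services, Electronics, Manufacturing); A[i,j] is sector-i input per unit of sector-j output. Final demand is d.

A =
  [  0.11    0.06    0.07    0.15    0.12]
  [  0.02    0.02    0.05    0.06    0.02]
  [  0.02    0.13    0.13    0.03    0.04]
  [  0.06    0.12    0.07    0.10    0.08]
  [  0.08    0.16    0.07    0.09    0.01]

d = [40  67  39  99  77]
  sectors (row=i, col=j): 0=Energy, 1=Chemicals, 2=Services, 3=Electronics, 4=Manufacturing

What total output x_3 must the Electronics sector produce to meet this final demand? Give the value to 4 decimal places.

Form M = I − A:
  [  0.89   -0.06   -0.07   -0.15   -0.12]
  [ -0.02    0.98   -0.05   -0.06   -0.02]
  [ -0.02   -0.13    0.87   -0.03   -0.04]
  [ -0.06   -0.12   -0.07    0.90   -0.08]
  [ -0.08   -0.16   -0.07   -0.09    0.99]
Leontief inverse L = M⁻¹:
  [  1.1599    0.1434    0.1330    0.2240    0.1670]
  [  0.0338    1.0477    0.0723    0.0814    0.0348]
  [  0.0401    0.1758    1.1728    0.0636    0.0609]
  [  0.0948    0.1816    0.1201    1.1543    0.1133]
  [  0.1106    0.2098    0.1163    0.1407    1.0438]
Total output x = L · d:
  x_0 = 1.1599·40 + 0.1434·67 + 0.1330·39 + 0.2240·99 + 0.1670·77 = 96.2223
  x_1 = 0.0338·40 + 1.0477·67 + 0.0723·39 + 0.0814·99 + 0.0348·77 = 85.0964
  x_2 = 0.0401·40 + 0.1758·67 + 1.1728·39 + 0.0636·99 + 0.0609·77 = 70.1024
  x_3 = 0.0948·40 + 0.1816·67 + 0.1201·39 + 1.1543·99 + 0.1133·77 = 143.6420
  x_4 = 0.1106·40 + 0.2098·67 + 0.1163·39 + 0.1407·99 + 1.0438·77 = 117.3214

143.6420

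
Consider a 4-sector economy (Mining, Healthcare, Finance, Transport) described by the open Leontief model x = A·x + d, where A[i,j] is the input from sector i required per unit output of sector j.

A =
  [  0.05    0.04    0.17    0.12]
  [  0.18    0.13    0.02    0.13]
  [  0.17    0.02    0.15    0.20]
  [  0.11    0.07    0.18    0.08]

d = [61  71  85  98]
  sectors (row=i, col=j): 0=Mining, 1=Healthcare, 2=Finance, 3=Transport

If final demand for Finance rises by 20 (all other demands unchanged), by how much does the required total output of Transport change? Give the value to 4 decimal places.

Form M = I − A:
  [  0.95   -0.04   -0.17   -0.12]
  [ -0.18    0.87   -0.02   -0.13]
  [ -0.17   -0.02    0.85   -0.20]
  [ -0.11   -0.07   -0.18    0.92]
Leontief inverse L = M⁻¹:
  [  1.1421    0.0766    0.2768    0.2200]
  [  0.2747    1.1837    0.1319    0.2318]
  [  0.2851    0.0697    1.3052    0.3308]
  [  0.2132    0.1129    0.2985    1.1956]
Total output x = L · d:
  x_0 = 1.1421·61 + 0.0766·71 + 0.2768·85 + 0.2200·98 = 120.1942
  x_1 = 0.2747·61 + 1.1837·71 + 0.1319·85 + 0.2318·98 = 134.7263
  x_2 = 0.2851·61 + 0.0697·71 + 1.3052·85 + 0.3308·98 = 165.6941
  x_3 = 0.2132·61 + 0.1129·71 + 0.2985·85 + 1.1956·98 = 163.5621
Δx_3 = L[3,2] · Δd_2 = 0.2985 · 20 = 5.9698

5.9698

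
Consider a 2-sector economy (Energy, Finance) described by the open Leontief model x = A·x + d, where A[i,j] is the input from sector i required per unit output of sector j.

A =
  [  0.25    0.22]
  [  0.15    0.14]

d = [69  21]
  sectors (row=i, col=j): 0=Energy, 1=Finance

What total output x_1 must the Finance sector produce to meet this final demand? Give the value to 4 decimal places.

42.6471

Form M = I − A:
  [  0.75   -0.22]
  [ -0.15    0.86]
Leontief inverse L = M⁻¹:
  [  1.4052    0.3595]
  [  0.2451    1.2255]
Total output x = L · d:
  x_0 = 1.4052·69 + 0.3595·21 = 104.5098
  x_1 = 0.2451·69 + 1.2255·21 = 42.6471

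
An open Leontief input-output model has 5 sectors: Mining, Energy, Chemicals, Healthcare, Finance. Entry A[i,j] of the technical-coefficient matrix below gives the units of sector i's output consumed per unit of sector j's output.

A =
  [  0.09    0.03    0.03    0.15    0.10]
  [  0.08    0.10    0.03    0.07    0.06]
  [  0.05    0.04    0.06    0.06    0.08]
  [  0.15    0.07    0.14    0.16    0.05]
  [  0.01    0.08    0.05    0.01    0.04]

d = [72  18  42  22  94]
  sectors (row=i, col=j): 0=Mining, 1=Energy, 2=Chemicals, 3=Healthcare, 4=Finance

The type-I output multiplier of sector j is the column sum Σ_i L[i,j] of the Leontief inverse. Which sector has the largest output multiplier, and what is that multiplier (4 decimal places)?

Healthcare (1.7293)

Form M = I − A:
  [  0.91   -0.03   -0.03   -0.15   -0.10]
  [ -0.08    0.90   -0.03   -0.07   -0.06]
  [ -0.05   -0.04    0.94   -0.06   -0.08]
  [ -0.15   -0.07   -0.14    0.84   -0.05]
  [ -0.01   -0.08   -0.05   -0.01    0.96]
Leontief inverse L = M⁻¹:
  [  1.1470    0.0713    0.0789    0.2181    0.1419]
  [  0.1246    1.1361    0.0636    0.1226    0.0957]
  [  0.0835    0.0686    1.0893    0.0997    0.1090]
  [  0.2309    0.1248    0.2048    1.2581    0.1144]
  [  0.0291    0.1003    0.0650    0.0308    1.0580]
Total output x = L · d:
  x_0 = 1.1470·72 + 0.0713·18 + 0.0789·42 + 0.2181·22 + 0.1419·94 = 105.3171
  x_1 = 0.1246·72 + 1.1361·18 + 0.0636·42 + 0.1226·22 + 0.0957·94 = 43.7861
  x_2 = 0.0835·72 + 0.0686·18 + 1.0893·42 + 0.0997·22 + 0.1090·94 = 65.4386
  x_3 = 0.2309·72 + 0.1248·18 + 0.2048·42 + 1.2581·22 + 0.1144·94 = 65.9070
  x_4 = 0.0291·72 + 0.1003·18 + 0.0650·42 + 0.0308·22 + 1.0580·94 = 106.7573
Output multipliers (column sums of L):
  Mining: 1.6151
  Energy: 1.5012
  Chemicals: 1.5016
  Healthcare: 1.7293
  Finance: 1.5189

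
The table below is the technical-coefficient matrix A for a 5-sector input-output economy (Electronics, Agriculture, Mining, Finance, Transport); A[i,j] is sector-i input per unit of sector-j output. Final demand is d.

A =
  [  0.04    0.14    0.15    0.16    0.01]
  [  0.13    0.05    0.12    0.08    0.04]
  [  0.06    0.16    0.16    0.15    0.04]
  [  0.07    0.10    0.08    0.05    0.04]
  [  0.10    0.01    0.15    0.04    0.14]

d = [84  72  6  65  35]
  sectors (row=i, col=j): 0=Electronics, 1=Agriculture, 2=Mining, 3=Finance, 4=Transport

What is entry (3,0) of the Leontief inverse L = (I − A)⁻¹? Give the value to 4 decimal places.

Form M = I − A:
  [  0.96   -0.14   -0.15   -0.16   -0.01]
  [ -0.13    0.95   -0.12   -0.08   -0.04]
  [ -0.06   -0.16    0.84   -0.15   -0.04]
  [ -0.07   -0.10   -0.08    0.95   -0.04]
  [ -0.10   -0.01   -0.15   -0.04    0.86]
Leontief inverse L = M⁻¹:
  [  1.1135    0.2357    0.2650    0.2512    0.0479]
  [  0.1876    1.1364    0.2247    0.1659    0.0732]
  [  0.1446    0.2670    1.2941    0.2548    0.0861]
  [  0.1208    0.1635    0.1634    1.1154    0.0685]
  [  0.1625    0.0948    0.2667    0.1275    1.1874]
Total output x = L · d:
  x_0 = 1.1135·84 + 0.2357·72 + 0.2650·6 + 0.2512·65 + 0.0479·35 = 130.0949
  x_1 = 0.1876·84 + 1.1364·72 + 0.2247·6 + 0.1659·65 + 0.0732·35 = 112.2715
  x_2 = 0.1446·84 + 0.2670·72 + 1.2941·6 + 0.2548·65 + 0.0861·35 = 58.7089
  x_3 = 0.1208·84 + 0.1635·72 + 0.1634·6 + 1.1154·65 + 0.0685·35 = 97.7971
  x_4 = 0.1625·84 + 0.0948·72 + 0.2667·6 + 0.1275·65 + 1.1874·35 = 71.9191

L[3,0] = 0.1208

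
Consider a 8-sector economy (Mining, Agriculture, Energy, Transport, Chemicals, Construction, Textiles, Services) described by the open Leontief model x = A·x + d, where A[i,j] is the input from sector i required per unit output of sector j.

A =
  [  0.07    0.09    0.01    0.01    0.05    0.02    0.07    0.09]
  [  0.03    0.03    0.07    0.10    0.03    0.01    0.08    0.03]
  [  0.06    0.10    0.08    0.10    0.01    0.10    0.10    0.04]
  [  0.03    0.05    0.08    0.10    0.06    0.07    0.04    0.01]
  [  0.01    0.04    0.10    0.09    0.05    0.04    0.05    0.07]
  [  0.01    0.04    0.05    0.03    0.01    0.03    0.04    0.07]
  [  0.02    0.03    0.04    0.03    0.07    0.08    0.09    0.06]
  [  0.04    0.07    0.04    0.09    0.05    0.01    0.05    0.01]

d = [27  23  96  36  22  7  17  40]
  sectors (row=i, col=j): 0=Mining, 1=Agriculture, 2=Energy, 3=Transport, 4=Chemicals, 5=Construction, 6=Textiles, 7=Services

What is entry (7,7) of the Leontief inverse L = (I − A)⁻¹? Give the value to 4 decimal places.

L[7,7] = 1.0374

Form M = I − A:
  [  0.93   -0.09   -0.01   -0.01   -0.05   -0.02   -0.07   -0.09]
  [ -0.03    0.97   -0.07   -0.10   -0.03   -0.01   -0.08   -0.03]
  [ -0.06   -0.10    0.92   -0.10   -0.01   -0.10   -0.10   -0.04]
  [ -0.03   -0.05   -0.08    0.90   -0.06   -0.07   -0.04   -0.01]
  [ -0.01   -0.04   -0.10   -0.09    0.95   -0.04   -0.05   -0.07]
  [ -0.01   -0.04   -0.05   -0.03   -0.01    0.97   -0.04   -0.07]
  [ -0.02   -0.03   -0.04   -0.03   -0.07   -0.08    0.91   -0.06]
  [ -0.04   -0.07   -0.04   -0.09   -0.05   -0.01   -0.05    0.99]
Leontief inverse L = M⁻¹:
  [  1.0935    0.1271    0.0483    0.0574    0.0812    0.0472    0.1163    0.1219]
  [  0.0528    1.0676    0.1119    0.1492    0.0599    0.0478    0.1254    0.0584]
  [  0.0933    0.1544    1.1391    0.1689    0.0508    0.1499    0.1674    0.0852]
  [  0.0547    0.0923    0.1298    1.1565    0.0903    0.1105    0.0897    0.0443]
  [  0.0365    0.0853    0.1510    0.1512    1.0822    0.0822    0.1022    0.1021]
  [  0.0264    0.0673    0.0786    0.0659    0.0296    1.0531    0.0723    0.0892]
  [  0.0408    0.0671    0.0829    0.0782    0.0999    0.1145    1.1362    0.0939]
  [  0.0608    0.1036    0.0803    0.1371    0.0778    0.0420    0.0918    1.0374]
Total output x = L · d:
  x_0 = 1.0935·27 + 0.1271·23 + 0.0483·96 + 0.0574·36 + 0.0812·22 + 0.0472·7 + 0.1163·17 + 0.1219·40 = 48.1195
  x_1 = 0.0528·27 + 1.0676·23 + 0.1119·96 + 0.1492·36 + 0.0599·22 + 0.0478·7 + 0.1254·17 + 0.0584·40 = 48.2149
  x_2 = 0.0933·27 + 0.1544·23 + 1.1391·96 + 0.1689·36 + 0.0508·22 + 0.1499·7 + 0.1674·17 + 0.0852·40 = 129.9282
  x_3 = 0.0547·27 + 0.0923·23 + 0.1298·96 + 1.1565·36 + 0.0903·22 + 0.1105·7 + 0.0897·17 + 0.0443·40 = 63.7568
  x_4 = 0.0365·27 + 0.0853·23 + 0.1510·96 + 0.1512·36 + 1.0822·22 + 0.0822·7 + 0.1022·17 + 0.1021·40 = 53.0912
  x_5 = 0.0264·27 + 0.0673·23 + 0.0786·96 + 0.0659·36 + 0.0296·22 + 1.0531·7 + 0.0723·17 + 0.0892·40 = 25.0008
  x_6 = 0.0408·27 + 0.0671·23 + 0.0829·96 + 0.0782·36 + 0.0999·22 + 0.1145·7 + 1.1362·17 + 0.0939·40 = 39.4934
  x_7 = 0.0608·27 + 0.1036·23 + 0.0803·96 + 0.1371·36 + 0.0778·22 + 0.0420·7 + 0.0918·17 + 1.0374·40 = 61.7316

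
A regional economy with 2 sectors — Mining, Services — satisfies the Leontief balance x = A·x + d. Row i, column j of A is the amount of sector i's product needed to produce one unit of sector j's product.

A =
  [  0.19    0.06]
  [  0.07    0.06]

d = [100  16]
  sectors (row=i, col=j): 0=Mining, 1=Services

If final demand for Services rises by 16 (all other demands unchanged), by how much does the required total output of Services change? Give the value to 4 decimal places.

Form M = I − A:
  [  0.81   -0.06]
  [ -0.07    0.94]
Leontief inverse L = M⁻¹:
  [  1.2414    0.0792]
  [  0.0924    1.0697]
Total output x = L · d:
  x_0 = 1.2414·100 + 0.0792·16 = 125.4094
  x_1 = 0.0924·100 + 1.0697·16 = 26.3603
Δx_1 = L[1,1] · Δd_1 = 1.0697 · 16 = 17.1157

17.1157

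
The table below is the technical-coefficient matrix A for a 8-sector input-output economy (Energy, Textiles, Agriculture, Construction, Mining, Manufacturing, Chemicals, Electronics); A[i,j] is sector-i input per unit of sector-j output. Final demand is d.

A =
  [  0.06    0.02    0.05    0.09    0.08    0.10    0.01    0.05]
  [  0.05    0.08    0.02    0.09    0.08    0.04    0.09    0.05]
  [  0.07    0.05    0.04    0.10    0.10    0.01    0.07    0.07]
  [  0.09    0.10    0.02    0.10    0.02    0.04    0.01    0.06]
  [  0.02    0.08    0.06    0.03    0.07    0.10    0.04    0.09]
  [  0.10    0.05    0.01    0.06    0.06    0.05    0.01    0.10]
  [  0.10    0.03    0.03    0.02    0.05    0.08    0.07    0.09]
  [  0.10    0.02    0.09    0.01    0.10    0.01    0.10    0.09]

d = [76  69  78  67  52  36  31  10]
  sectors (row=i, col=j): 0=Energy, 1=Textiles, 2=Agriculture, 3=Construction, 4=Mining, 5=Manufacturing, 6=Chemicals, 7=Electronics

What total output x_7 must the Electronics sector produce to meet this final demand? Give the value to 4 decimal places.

60.8616

Form M = I − A:
  [  0.94   -0.02   -0.05   -0.09   -0.08   -0.10   -0.01   -0.05]
  [ -0.05    0.92   -0.02   -0.09   -0.08   -0.04   -0.09   -0.05]
  [ -0.07   -0.05    0.96   -0.10   -0.10   -0.01   -0.07   -0.07]
  [ -0.09   -0.10   -0.02    0.90   -0.02   -0.04   -0.01   -0.06]
  [ -0.02   -0.08   -0.06   -0.03    0.93   -0.10   -0.04   -0.09]
  [ -0.10   -0.05   -0.01   -0.06   -0.06    0.95   -0.01   -0.10]
  [ -0.10   -0.03   -0.03   -0.02   -0.05   -0.08    0.93   -0.09]
  [ -0.10   -0.02   -0.09   -0.01   -0.10   -0.01   -0.10    0.91]
Leontief inverse L = M⁻¹:
  [  1.1239    0.0692    0.0857    0.1457    0.1396    0.1481    0.0469    0.1165]
  [  0.1194    1.1335    0.0585    0.1473    0.1438    0.0951    0.1372    0.1213]
  [  0.1397    0.1042    1.0826    0.1588    0.1667    0.0662    0.1180    0.1426]
  [  0.1512    0.1475    0.0535    1.1576    0.0772    0.0850    0.0494    0.1187]
  [  0.0895    0.1302    0.1000    0.0848    1.1387    0.1487    0.0901    0.1632]
  [  0.1611    0.0935    0.0484    0.1109    0.1204    1.0973    0.0501    0.1625]
  [  0.1677    0.0721    0.0700    0.0709    0.1152    0.1320    1.1136    0.1593]
  [  0.1716    0.0677    0.1376    0.0660    0.1750    0.0687    0.1532    1.1670]
Total output x = L · d:
  x_0 = 1.1239·76 + 0.0692·69 + 0.0857·78 + 0.1457·67 + 0.1396·52 + 0.1481·36 + 0.0469·31 + 0.1165·10 = 121.8471
  x_1 = 0.1194·76 + 1.1335·69 + 0.0585·78 + 0.1473·67 + 0.1438·52 + 0.0951·36 + 0.1372·31 + 0.1213·10 = 118.0967
  x_2 = 0.1397·76 + 0.1042·69 + 1.0826·78 + 0.1588·67 + 0.1667·52 + 0.0662·36 + 0.1180·31 + 0.1426·10 = 129.0243
  x_3 = 0.1512·76 + 0.1475·69 + 0.0535·78 + 1.1576·67 + 0.0772·52 + 0.0850·36 + 0.0494·31 + 0.1187·10 = 113.1943
  x_4 = 0.0895·76 + 0.1302·69 + 0.1000·78 + 0.0848·67 + 1.1387·52 + 0.1487·36 + 0.0901·31 + 0.1632·10 = 98.2534
  x_5 = 0.1611·76 + 0.0935·69 + 0.0484·78 + 0.1109·67 + 0.1204·52 + 1.0973·36 + 0.0501·31 + 0.1625·10 = 78.8429
  x_6 = 0.1677·76 + 0.0721·69 + 0.0700·78 + 0.0709·67 + 0.1152·52 + 0.1320·36 + 1.1136·31 + 0.1593·10 = 74.7956
  x_7 = 0.1716·76 + 0.0677·69 + 0.1376·78 + 0.0660·67 + 0.1750·52 + 0.0687·36 + 0.1532·31 + 1.1670·10 = 60.8616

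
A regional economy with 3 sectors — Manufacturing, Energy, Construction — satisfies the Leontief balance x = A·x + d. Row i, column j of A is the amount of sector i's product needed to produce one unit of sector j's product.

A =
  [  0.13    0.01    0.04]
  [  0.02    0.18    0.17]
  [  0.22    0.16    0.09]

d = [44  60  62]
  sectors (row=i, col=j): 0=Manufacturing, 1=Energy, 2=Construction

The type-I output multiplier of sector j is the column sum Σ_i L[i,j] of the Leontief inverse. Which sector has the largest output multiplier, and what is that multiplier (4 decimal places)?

Manufacturing (1.5514)

Form M = I − A:
  [  0.87   -0.01   -0.04]
  [ -0.02    0.82   -0.17]
  [ -0.22   -0.16    0.91]
Leontief inverse L = M⁻¹:
  [  1.1641    0.0251    0.0559]
  [  0.0900    1.2676    0.2408]
  [  0.2973    0.2289    1.1547]
Total output x = L · d:
  x_0 = 1.1641·44 + 0.0251·60 + 0.0559·62 = 56.1906
  x_1 = 0.0900·44 + 1.2676·60 + 0.2408·62 = 94.9433
  x_2 = 0.2973·44 + 0.2289·60 + 1.1547·62 = 98.4097
Output multipliers (column sums of L):
  Manufacturing: 1.5514
  Energy: 1.5216
  Construction: 1.4514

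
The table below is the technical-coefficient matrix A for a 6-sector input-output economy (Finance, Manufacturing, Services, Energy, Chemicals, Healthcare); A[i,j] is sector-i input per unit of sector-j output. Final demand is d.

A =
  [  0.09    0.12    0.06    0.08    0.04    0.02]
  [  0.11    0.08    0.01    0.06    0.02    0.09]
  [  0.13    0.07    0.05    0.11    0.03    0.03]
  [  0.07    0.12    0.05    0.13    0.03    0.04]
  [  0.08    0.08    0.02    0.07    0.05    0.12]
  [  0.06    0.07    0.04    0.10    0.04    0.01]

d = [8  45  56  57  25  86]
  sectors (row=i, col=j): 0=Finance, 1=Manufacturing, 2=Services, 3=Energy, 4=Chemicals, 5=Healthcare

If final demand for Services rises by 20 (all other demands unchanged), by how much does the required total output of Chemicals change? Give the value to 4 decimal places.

Form M = I − A:
  [  0.91   -0.12   -0.06   -0.08   -0.04   -0.02]
  [ -0.11    0.92   -0.01   -0.06   -0.02   -0.09]
  [ -0.13   -0.07    0.95   -0.11   -0.03   -0.03]
  [ -0.07   -0.12   -0.05    0.87   -0.03   -0.04]
  [ -0.08   -0.08   -0.02   -0.07    0.95   -0.12]
  [ -0.06   -0.07   -0.04   -0.10   -0.04    0.99]
Leontief inverse L = M⁻¹:
  [  1.1535    0.1850    0.0859    0.1411    0.0620    0.0559]
  [  0.1625    1.1381    0.0341    0.1145    0.0404    0.1173]
  [  0.1934    0.1396    1.0793    0.1754    0.0534    0.0629]
  [  0.1361    0.1905    0.0780    1.1981    0.0533    0.0773]
  [  0.1386    0.1439    0.0463    0.1325    1.0736    0.1528]
  [  0.1086    0.1224    0.0610    0.1501    0.0575    1.0383]
Total output x = L · d:
  x_0 = 1.1535·8 + 0.1850·45 + 0.0859·56 + 0.1411·57 + 0.0620·25 + 0.0559·86 = 36.7696
  x_1 = 0.1625·8 + 1.1381·45 + 0.0341·56 + 0.1145·57 + 0.0404·25 + 0.1173·86 = 72.0480
  x_2 = 0.1934·8 + 0.1396·45 + 1.0793·56 + 0.1754·57 + 0.0534·25 + 0.0629·86 = 85.0108
  x_3 = 0.1361·8 + 0.1905·45 + 0.0780·56 + 1.1981·57 + 0.0533·25 + 0.0773·86 = 90.3039
  x_4 = 0.1386·8 + 0.1439·45 + 0.0463·56 + 0.1325·57 + 1.0736·25 + 0.1528·86 = 57.7015
  x_5 = 0.1086·8 + 0.1224·45 + 0.0610·56 + 0.1501·57 + 0.0575·25 + 1.0383·86 = 109.0792
Δx_4 = L[4,2] · Δd_2 = 0.0463 · 20 = 0.9255

0.9255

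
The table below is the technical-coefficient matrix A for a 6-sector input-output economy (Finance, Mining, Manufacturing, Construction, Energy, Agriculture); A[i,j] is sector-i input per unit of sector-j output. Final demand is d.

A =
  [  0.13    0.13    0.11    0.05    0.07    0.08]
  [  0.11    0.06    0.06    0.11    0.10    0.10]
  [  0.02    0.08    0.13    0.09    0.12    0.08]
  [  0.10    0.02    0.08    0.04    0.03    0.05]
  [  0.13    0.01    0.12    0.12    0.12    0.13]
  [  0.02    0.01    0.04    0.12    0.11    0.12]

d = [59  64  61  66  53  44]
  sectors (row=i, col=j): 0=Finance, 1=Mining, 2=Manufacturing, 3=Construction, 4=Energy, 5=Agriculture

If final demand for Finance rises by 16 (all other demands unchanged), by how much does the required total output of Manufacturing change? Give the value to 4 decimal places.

1.6334

Form M = I − A:
  [  0.87   -0.13   -0.11   -0.05   -0.07   -0.08]
  [ -0.11    0.94   -0.06   -0.11   -0.10   -0.10]
  [ -0.02   -0.08    0.87   -0.09   -0.12   -0.08]
  [ -0.10   -0.02   -0.08    0.96   -0.03   -0.05]
  [ -0.13   -0.01   -0.12   -0.12    0.88   -0.13]
  [ -0.02   -0.01   -0.04   -0.12   -0.11    0.88]
Leontief inverse L = M⁻¹:
  [  1.2275    0.1953    0.2159    0.1523    0.1780    0.1884]
  [  0.2015    1.1136    0.1571    0.2022    0.1958    0.1996]
  [  0.1021    0.1266    1.2263    0.1843    0.2182    0.1779]
  [  0.1522    0.0584    0.1411    1.0942    0.0889    0.1086]
  [  0.2308    0.0726    0.2366    0.2275    1.2337    0.2459]
  [  0.0844    0.0399    0.1113    0.1918    0.1825    1.1965]
Total output x = L · d:
  x_0 = 1.2275·59 + 0.1953·64 + 0.2159·61 + 0.1523·66 + 0.1780·53 + 0.1884·44 = 125.8683
  x_1 = 0.2015·59 + 1.1136·64 + 0.1571·61 + 0.2022·66 + 0.1958·53 + 0.1996·44 = 125.2450
  x_2 = 0.1021·59 + 0.1266·64 + 1.2263·61 + 0.1843·66 + 0.2182·53 + 0.1779·44 = 120.4876
  x_3 = 0.1522·59 + 0.0584·64 + 0.1411·61 + 1.0942·66 + 0.0889·53 + 0.1086·44 = 103.0347
  x_4 = 0.2308·59 + 0.0726·64 + 0.2366·61 + 0.2275·66 + 1.2337·53 + 0.2459·44 = 123.9171
  x_5 = 0.0844·59 + 0.0399·64 + 0.1113·61 + 0.1918·66 + 0.1825·53 + 1.1965·44 = 89.3004
Δx_2 = L[2,0] · Δd_0 = 0.1021 · 16 = 1.6334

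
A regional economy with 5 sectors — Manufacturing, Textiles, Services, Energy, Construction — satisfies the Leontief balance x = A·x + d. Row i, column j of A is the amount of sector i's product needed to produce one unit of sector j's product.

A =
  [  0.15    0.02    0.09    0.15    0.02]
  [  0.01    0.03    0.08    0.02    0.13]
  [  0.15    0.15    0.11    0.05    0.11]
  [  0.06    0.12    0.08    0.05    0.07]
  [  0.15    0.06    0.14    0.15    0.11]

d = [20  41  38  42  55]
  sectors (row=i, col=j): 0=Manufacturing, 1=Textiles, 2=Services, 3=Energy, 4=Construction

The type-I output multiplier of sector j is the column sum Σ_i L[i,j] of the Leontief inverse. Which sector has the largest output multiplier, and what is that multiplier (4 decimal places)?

Form M = I − A:
  [  0.85   -0.02   -0.09   -0.15   -0.02]
  [ -0.01    0.97   -0.08   -0.02   -0.13]
  [ -0.15   -0.15    0.89   -0.05   -0.11]
  [ -0.06   -0.12   -0.08    0.95   -0.07]
  [ -0.15   -0.06   -0.14   -0.15    0.89]
Leontief inverse L = M⁻¹:
  [  1.2354    0.0825    0.1641    0.2176    0.0772]
  [  0.0741    1.0738    0.1388    0.0702    0.1812]
  [  0.2621    0.2230    1.2143    0.1415    0.1997]
  [  0.1298    0.1707    0.1488    1.1056    0.1332]
  [  0.2763    0.1502    0.2531    0.2500    1.2027]
Total output x = L · d:
  x_0 = 1.2354·20 + 0.0825·41 + 0.1641·38 + 0.2176·42 + 0.0772·55 = 47.7124
  x_1 = 0.0741·20 + 1.0738·41 + 0.1388·38 + 0.0702·42 + 0.1812·55 = 63.6981
  x_2 = 0.2621·20 + 0.2230·41 + 1.2143·38 + 0.1415·42 + 0.1997·55 = 77.4566
  x_3 = 0.1298·20 + 0.1707·41 + 0.1488·38 + 1.1056·42 + 0.1332·55 = 69.0099
  x_4 = 0.2763·20 + 0.1502·41 + 0.2531·38 + 0.2500·42 + 1.2027·55 = 97.9485
Output multipliers (column sums of L):
  Manufacturing: 1.9777
  Textiles: 1.7003
  Services: 1.9191
  Energy: 1.7850
  Construction: 1.7940

Manufacturing (1.9777)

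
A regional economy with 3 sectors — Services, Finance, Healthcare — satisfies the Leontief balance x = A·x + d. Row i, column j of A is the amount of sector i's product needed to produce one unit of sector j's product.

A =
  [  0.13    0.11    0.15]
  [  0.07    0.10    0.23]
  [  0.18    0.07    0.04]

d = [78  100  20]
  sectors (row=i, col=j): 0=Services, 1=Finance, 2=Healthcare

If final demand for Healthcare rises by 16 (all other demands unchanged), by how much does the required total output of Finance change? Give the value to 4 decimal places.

Form M = I − A:
  [  0.87   -0.11   -0.15]
  [ -0.07    0.90   -0.23]
  [ -0.18   -0.07    0.96]
Leontief inverse L = M⁻¹:
  [  1.2101    0.1657    0.2288]
  [  0.1550    1.1534    0.3006]
  [  0.2382    0.1152    1.1065]
Total output x = L · d:
  x_0 = 1.2101·78 + 0.1657·100 + 0.2288·20 = 115.5318
  x_1 = 0.1550·78 + 1.1534·100 + 0.3006·20 = 133.4435
  x_2 = 0.2382·78 + 0.1152·100 + 1.1065·20 = 52.2258
Δx_1 = L[1,2] · Δd_2 = 0.3006 · 16 = 4.8090

4.8090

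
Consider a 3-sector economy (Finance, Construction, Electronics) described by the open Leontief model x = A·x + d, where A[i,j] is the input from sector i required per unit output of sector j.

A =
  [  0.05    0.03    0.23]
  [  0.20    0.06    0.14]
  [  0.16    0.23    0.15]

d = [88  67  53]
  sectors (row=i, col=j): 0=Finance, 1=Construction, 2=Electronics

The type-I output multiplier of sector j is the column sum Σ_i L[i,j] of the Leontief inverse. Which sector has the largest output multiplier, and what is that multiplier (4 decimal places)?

Form M = I − A:
  [  0.95   -0.03   -0.23]
  [ -0.20    0.94   -0.14]
  [ -0.16   -0.23    0.85]
Leontief inverse L = M⁻¹:
  [  1.1318    0.1157    0.3253]
  [  0.2840    1.1375    0.2642]
  [  0.2899    0.3296    1.3092]
Total output x = L · d:
  x_0 = 1.1318·88 + 0.1157·67 + 0.3253·53 = 124.5910
  x_1 = 0.2840·88 + 1.1375·67 + 0.2642·53 = 115.2078
  x_2 = 0.2899·88 + 0.3296·67 + 1.3092·53 = 116.9792
Output multipliers (column sums of L):
  Finance: 1.7056
  Construction: 1.5828
  Electronics: 1.8987

Electronics (1.8987)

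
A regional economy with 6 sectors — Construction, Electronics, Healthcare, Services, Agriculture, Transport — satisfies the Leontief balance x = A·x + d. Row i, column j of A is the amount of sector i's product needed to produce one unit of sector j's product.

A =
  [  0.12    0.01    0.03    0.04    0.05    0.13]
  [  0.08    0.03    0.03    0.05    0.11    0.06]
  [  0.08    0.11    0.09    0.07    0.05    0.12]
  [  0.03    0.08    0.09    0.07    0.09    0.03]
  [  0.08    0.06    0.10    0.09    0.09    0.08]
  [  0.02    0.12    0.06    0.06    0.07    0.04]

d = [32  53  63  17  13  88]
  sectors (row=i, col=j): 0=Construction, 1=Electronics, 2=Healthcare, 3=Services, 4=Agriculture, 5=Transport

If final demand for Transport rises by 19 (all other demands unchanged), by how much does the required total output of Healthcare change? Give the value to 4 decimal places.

Form M = I − A:
  [  0.88   -0.01   -0.03   -0.04   -0.05   -0.13]
  [ -0.08    0.97   -0.03   -0.05   -0.11   -0.06]
  [ -0.08   -0.11    0.91   -0.07   -0.05   -0.12]
  [ -0.03   -0.08   -0.09    0.93   -0.09   -0.03]
  [ -0.08   -0.06   -0.10   -0.09    0.91   -0.08]
  [ -0.02   -0.12   -0.06   -0.06   -0.07    0.96]
Leontief inverse L = M⁻¹:
  [  1.1633    0.0548    0.0704    0.0792    0.0961    0.1802]
  [  0.1239    1.0712    0.0729    0.0907    0.1576    0.1088]
  [  0.1392    0.1722    1.1468    0.1251    0.1182    0.1867]
  [  0.0771    0.1276    0.1383    1.1151    0.1439    0.0825]
  [  0.1389    0.1213    0.1597    0.1459    1.1557    0.1472]
  [  0.0634    0.1626    0.1025    0.1011    0.1224    1.0866]
Total output x = L · d:
  x_0 = 1.1633·32 + 0.0548·53 + 0.0704·63 + 0.0792·17 + 0.0961·13 + 0.1802·88 = 63.0209
  x_1 = 0.1239·32 + 1.0712·53 + 0.0729·63 + 0.0907·17 + 0.1576·13 + 0.1088·88 = 78.4914
  x_2 = 0.1392·32 + 0.1722·53 + 1.1468·63 + 0.1251·17 + 0.1182·13 + 0.1867·88 = 105.9253
  x_3 = 0.0771·32 + 0.1276·53 + 0.1383·63 + 1.1151·17 + 0.1439·13 + 0.0825·88 = 46.0321
  x_4 = 0.1389·32 + 0.1213·53 + 0.1597·63 + 0.1459·17 + 1.1557·13 + 0.1472·88 = 51.3950
  x_5 = 0.0634·32 + 0.1626·53 + 0.1025·63 + 0.1011·17 + 0.1224·13 + 1.0866·88 = 116.0359
Δx_2 = L[2,5] · Δd_5 = 0.1867 · 19 = 3.5477

3.5477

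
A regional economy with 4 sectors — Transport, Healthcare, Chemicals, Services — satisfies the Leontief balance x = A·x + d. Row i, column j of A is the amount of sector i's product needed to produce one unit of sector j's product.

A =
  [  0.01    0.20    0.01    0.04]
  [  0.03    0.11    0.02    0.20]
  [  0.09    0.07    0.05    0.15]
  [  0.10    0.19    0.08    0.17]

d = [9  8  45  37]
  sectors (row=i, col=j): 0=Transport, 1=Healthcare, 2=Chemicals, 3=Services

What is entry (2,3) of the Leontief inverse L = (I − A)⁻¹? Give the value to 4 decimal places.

Form M = I − A:
  [  0.99   -0.20   -0.01   -0.04]
  [ -0.03    0.89   -0.02   -0.20]
  [ -0.09   -0.07    0.95   -0.15]
  [ -0.10   -0.19   -0.08    0.83]
Leontief inverse L = M⁻¹:
  [  1.0321    0.2589    0.0262    0.1169]
  [  0.0721    1.2088    0.0518    0.3041]
  [  0.1273    0.1647    1.0777    0.2406]
  [  0.1531    0.3238    0.1189    1.3117]
Total output x = L · d:
  x_0 = 1.0321·9 + 0.2589·8 + 0.0262·45 + 0.1169·37 = 16.8618
  x_1 = 0.0721·9 + 1.2088·8 + 0.0518·45 + 0.3041·37 = 23.9026
  x_2 = 0.1273·9 + 0.1647·8 + 1.0777·45 + 0.2406·37 = 59.8615
  x_3 = 0.1531·9 + 0.3238·8 + 0.1189·45 + 1.3117·37 = 57.8513

L[2,3] = 0.2406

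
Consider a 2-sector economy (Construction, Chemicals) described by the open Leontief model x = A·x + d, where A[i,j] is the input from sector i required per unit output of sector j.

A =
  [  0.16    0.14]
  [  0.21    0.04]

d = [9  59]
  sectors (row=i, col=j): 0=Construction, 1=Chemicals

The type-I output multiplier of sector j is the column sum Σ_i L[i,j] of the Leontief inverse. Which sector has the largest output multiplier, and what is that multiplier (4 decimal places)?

Form M = I − A:
  [  0.84   -0.14]
  [ -0.21    0.96]
Leontief inverse L = M⁻¹:
  [  1.2355    0.1802]
  [  0.2703    1.0811]
Total output x = L · d:
  x_0 = 1.2355·9 + 0.1802·59 = 21.7503
  x_1 = 0.2703·9 + 1.0811·59 = 66.2162
Output multipliers (column sums of L):
  Construction: 1.5058
  Chemicals: 1.2613

Construction (1.5058)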